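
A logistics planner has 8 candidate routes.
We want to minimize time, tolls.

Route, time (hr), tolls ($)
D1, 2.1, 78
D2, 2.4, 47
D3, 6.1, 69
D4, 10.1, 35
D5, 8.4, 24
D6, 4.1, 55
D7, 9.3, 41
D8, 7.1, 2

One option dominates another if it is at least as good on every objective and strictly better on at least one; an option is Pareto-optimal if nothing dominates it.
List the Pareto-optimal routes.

D1: not dominated (best time).
D2: not dominated.
D3: dominated by D2 (time 2.4≤6.1, tolls 47≤69).
D4: dominated by D5 (time 8.4≤10.1, tolls 24≤35).
D5: dominated by D8 (time 7.1≤8.4, tolls 2≤24).
D6: dominated by D2 (time 2.4≤4.1, tolls 47≤55).
D7: dominated by D5 (time 8.4≤9.3, tolls 24≤41).
D8: not dominated (best tolls).

D1, D2, D8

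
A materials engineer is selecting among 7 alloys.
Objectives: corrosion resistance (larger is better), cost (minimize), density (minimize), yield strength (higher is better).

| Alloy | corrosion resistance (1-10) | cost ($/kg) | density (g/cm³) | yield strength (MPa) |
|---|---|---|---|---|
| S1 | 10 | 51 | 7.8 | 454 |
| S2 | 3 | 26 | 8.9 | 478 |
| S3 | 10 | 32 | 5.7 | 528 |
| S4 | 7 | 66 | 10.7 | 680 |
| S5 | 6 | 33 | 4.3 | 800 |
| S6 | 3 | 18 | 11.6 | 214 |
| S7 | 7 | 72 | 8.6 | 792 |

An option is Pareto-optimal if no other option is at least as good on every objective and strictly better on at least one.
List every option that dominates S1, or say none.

S3

S3: corrosion resistance 10≥10, cost 32≤51, density 5.7≤7.8, yield strength 528≥454 — dominates S1.
Others (S2, S4, S5, S6, S7) are each worse than S1 on at least one objective.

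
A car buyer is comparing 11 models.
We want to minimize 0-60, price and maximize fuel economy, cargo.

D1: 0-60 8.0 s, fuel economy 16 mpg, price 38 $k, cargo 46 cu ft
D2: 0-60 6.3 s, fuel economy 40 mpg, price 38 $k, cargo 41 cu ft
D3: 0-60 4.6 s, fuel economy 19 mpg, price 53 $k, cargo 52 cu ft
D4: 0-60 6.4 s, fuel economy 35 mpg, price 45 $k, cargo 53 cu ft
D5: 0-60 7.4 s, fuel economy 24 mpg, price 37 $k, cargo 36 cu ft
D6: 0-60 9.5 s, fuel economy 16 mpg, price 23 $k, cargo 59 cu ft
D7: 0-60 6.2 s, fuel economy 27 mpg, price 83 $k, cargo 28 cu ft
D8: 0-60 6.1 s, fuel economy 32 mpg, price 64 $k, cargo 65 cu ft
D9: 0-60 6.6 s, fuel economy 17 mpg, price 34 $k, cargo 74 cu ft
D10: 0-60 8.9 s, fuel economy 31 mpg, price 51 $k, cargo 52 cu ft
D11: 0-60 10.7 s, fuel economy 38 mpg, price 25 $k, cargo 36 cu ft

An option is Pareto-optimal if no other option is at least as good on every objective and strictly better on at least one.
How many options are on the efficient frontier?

D1: dominated by D9 (0-60 6.6≤8.0, fuel economy 17≥16, price 34≤38, cargo 74≥46).
D2: not dominated (best fuel economy).
D3: not dominated (best 0-60).
D4: not dominated.
D5: not dominated.
D6: not dominated (best price).
D7: dominated by D8 (0-60 6.1≤6.2, fuel economy 32≥27, price 64≤83, cargo 65≥28).
D8: not dominated.
D9: not dominated (best cargo).
D10: dominated by D4 (0-60 6.4≤8.9, fuel economy 35≥31, price 45≤51, cargo 53≥52).
D11: not dominated.
Pareto-optimal: D2, D3, D4, D5, D6, D8, D9, D11 → 8.

8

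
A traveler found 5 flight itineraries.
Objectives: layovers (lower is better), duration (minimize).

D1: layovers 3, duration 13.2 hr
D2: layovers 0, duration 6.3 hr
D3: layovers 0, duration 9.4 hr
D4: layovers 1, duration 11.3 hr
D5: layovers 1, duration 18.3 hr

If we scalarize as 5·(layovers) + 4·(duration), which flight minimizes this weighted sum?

D2

D1: 5·3 + 4·13.2 = 67.8
D2: 5·0 + 4·6.3 = 25.2
D3: 5·0 + 4·9.4 = 37.6
D4: 5·1 + 4·11.3 = 50.2
D5: 5·1 + 4·18.3 = 78.2
Lowest: D2 at 25.2.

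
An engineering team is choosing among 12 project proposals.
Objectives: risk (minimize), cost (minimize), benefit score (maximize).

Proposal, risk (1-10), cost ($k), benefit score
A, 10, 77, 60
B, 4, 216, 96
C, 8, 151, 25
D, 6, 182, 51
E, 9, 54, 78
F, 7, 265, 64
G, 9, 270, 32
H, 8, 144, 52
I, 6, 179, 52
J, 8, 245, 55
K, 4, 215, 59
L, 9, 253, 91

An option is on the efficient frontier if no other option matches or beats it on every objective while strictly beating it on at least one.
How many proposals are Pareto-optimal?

5

A: dominated by E (risk 9≤10, cost 54≤77, benefit score 78≥60).
B: not dominated (best benefit score).
C: dominated by H (risk 8≤8, cost 144≤151, benefit score 52≥25).
D: dominated by I (risk 6≤6, cost 179≤182, benefit score 52≥51).
E: not dominated (best cost).
F: dominated by B (risk 4≤7, cost 216≤265, benefit score 96≥64).
G: dominated by B (risk 4≤9, cost 216≤270, benefit score 96≥32).
H: not dominated.
I: not dominated.
J: dominated by B (risk 4≤8, cost 216≤245, benefit score 96≥55).
K: not dominated.
L: dominated by B (risk 4≤9, cost 216≤253, benefit score 96≥91).
Pareto-optimal: B, E, H, I, K → 5.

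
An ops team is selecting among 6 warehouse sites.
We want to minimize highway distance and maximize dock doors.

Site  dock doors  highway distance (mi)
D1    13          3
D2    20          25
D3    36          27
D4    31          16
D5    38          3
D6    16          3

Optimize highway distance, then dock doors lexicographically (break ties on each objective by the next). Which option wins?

D5

First minimize highway distance: best is 3, kept {D1, D5, D6}.
Then maximize dock doors: best is 38, kept {D5}.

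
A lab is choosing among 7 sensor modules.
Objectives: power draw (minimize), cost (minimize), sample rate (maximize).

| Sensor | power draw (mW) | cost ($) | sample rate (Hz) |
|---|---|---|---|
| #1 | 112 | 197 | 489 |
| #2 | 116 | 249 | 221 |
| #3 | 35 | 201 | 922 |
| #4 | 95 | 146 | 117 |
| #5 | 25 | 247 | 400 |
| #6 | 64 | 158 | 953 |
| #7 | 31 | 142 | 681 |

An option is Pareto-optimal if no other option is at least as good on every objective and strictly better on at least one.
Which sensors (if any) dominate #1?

#6: power draw 64≤112, cost 158≤197, sample rate 953≥489 — dominates #1.
#7: power draw 31≤112, cost 142≤197, sample rate 681≥489 — dominates #1.
Others (#2, #3, #4, #5) are each worse than #1 on at least one objective.

#6, #7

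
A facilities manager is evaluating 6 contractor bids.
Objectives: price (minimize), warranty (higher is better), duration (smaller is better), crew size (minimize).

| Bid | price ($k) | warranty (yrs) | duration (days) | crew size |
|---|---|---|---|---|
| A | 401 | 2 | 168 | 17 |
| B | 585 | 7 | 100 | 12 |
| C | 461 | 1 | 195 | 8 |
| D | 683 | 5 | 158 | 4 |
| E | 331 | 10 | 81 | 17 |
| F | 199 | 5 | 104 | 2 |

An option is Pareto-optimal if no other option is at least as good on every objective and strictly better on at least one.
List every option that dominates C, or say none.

F

F: price 199≤461, warranty 5≥1, duration 104≤195, crew size 2≤8 — dominates C.
Others (A, B, D, E) are each worse than C on at least one objective.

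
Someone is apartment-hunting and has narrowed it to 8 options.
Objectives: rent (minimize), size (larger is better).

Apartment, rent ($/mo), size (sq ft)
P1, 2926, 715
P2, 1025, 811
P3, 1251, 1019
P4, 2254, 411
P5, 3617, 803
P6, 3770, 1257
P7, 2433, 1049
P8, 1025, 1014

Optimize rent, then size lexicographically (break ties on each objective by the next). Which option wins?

First minimize rent: best is 1025, kept {P2, P8}.
Then maximize size: best is 1014, kept {P8}.

P8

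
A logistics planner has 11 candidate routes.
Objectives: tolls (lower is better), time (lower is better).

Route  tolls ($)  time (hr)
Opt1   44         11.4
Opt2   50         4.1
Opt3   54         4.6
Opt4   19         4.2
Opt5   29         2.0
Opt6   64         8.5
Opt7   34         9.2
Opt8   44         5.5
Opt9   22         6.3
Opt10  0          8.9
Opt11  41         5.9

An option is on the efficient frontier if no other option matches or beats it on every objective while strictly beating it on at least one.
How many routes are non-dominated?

3

Opt1: dominated by Opt4 (tolls 19≤44, time 4.2≤11.4).
Opt2: dominated by Opt5 (tolls 29≤50, time 2.0≤4.1).
Opt3: dominated by Opt2 (tolls 50≤54, time 4.1≤4.6).
Opt4: not dominated.
Opt5: not dominated (best time).
Opt6: dominated by Opt2 (tolls 50≤64, time 4.1≤8.5).
Opt7: dominated by Opt4 (tolls 19≤34, time 4.2≤9.2).
Opt8: dominated by Opt4 (tolls 19≤44, time 4.2≤5.5).
Opt9: dominated by Opt4 (tolls 19≤22, time 4.2≤6.3).
Opt10: not dominated (best tolls).
Opt11: dominated by Opt4 (tolls 19≤41, time 4.2≤5.9).
Pareto-optimal: Opt4, Opt5, Opt10 → 3.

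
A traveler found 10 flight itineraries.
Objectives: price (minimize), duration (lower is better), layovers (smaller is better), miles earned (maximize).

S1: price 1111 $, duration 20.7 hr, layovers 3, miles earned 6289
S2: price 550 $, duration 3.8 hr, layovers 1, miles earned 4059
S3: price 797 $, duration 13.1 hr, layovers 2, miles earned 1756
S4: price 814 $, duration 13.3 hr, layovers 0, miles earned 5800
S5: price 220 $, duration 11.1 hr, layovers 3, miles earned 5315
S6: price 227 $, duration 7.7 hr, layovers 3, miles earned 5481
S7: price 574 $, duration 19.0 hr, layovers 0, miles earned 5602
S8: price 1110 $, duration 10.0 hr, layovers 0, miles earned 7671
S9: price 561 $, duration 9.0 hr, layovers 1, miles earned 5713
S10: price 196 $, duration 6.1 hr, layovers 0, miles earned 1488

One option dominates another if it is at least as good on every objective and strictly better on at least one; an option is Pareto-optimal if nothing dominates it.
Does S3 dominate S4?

No

S3 vs S4: S3 is worse on layovers (2 vs 0), so it does not dominate S4.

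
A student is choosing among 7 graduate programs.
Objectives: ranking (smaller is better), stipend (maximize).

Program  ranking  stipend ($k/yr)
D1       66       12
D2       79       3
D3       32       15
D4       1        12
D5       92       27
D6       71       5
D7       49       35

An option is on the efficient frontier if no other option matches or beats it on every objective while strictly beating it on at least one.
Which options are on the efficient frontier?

D1: dominated by D3 (ranking 32≤66, stipend 15≥12).
D2: dominated by D1 (ranking 66≤79, stipend 12≥3).
D3: not dominated.
D4: not dominated (best ranking).
D5: dominated by D7 (ranking 49≤92, stipend 35≥27).
D6: dominated by D1 (ranking 66≤71, stipend 12≥5).
D7: not dominated (best stipend).

D3, D4, D7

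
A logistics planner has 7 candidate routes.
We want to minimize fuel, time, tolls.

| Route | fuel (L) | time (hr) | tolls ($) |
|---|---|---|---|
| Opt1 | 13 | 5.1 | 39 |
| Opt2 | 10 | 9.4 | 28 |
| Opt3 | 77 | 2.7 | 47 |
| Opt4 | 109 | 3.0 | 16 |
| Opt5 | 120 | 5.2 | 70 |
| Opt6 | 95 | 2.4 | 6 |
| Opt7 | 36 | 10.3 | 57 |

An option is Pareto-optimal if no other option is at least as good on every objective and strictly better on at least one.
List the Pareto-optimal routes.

Opt1: not dominated.
Opt2: not dominated (best fuel).
Opt3: not dominated.
Opt4: dominated by Opt6 (fuel 95≤109, time 2.4≤3.0, tolls 6≤16).
Opt5: dominated by Opt1 (fuel 13≤120, time 5.1≤5.2, tolls 39≤70).
Opt6: not dominated (best time).
Opt7: dominated by Opt1 (fuel 13≤36, time 5.1≤10.3, tolls 39≤57).

Opt1, Opt2, Opt3, Opt6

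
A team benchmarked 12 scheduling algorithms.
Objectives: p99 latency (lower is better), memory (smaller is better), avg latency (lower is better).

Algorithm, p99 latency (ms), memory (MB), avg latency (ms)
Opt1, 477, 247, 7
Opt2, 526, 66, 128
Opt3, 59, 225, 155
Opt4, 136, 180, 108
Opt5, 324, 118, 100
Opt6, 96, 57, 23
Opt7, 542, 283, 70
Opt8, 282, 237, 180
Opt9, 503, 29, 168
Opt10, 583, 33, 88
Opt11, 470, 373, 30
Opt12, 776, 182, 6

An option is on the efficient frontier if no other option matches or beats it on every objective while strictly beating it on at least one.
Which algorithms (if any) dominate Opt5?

Opt6: p99 latency 96≤324, memory 57≤118, avg latency 23≤100 — dominates Opt5.
Others (Opt1, Opt2, Opt3, Opt4, Opt7, Opt8, Opt9, Opt10, Opt11, Opt12) are each worse than Opt5 on at least one objective.

Opt6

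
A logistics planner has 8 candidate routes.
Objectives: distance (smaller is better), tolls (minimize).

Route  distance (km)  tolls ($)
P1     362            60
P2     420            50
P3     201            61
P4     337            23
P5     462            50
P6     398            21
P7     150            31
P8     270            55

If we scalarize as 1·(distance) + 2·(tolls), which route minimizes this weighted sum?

P7

P1: 1·362 + 2·60 = 482
P2: 1·420 + 2·50 = 520
P3: 1·201 + 2·61 = 323
P4: 1·337 + 2·23 = 383
P5: 1·462 + 2·50 = 562
P6: 1·398 + 2·21 = 440
P7: 1·150 + 2·31 = 212
P8: 1·270 + 2·55 = 380
Lowest: P7 at 212.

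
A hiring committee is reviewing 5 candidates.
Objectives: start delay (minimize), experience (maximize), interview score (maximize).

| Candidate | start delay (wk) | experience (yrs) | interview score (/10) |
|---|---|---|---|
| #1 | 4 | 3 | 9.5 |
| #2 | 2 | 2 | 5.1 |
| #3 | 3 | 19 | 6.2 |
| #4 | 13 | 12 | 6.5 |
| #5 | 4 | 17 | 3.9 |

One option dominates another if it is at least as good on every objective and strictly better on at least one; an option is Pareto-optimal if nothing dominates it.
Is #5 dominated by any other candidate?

Yes

#3 vs #5: start delay 3≤4, experience 19≥17, interview score 6.2≥3.9 — #3 is at least as good on every objective and strictly better on at least one, so #3 dominates #5.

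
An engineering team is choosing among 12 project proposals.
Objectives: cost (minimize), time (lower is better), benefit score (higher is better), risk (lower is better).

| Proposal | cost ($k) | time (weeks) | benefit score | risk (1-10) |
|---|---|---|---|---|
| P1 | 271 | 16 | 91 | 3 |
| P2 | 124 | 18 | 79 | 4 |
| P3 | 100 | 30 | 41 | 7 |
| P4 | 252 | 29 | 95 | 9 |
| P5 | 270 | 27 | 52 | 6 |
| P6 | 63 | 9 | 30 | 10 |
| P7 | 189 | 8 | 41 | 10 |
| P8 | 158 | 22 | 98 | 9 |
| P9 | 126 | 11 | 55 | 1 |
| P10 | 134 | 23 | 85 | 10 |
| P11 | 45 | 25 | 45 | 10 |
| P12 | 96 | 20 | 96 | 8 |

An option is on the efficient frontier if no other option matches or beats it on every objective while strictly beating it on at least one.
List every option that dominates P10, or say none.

P12: cost 96≤134, time 20≤23, benefit score 96≥85, risk 8≤10 — dominates P10.
Others (P1, P2, P3, P4, P5, P6, P7, P8, P9, P11) are each worse than P10 on at least one objective.

P12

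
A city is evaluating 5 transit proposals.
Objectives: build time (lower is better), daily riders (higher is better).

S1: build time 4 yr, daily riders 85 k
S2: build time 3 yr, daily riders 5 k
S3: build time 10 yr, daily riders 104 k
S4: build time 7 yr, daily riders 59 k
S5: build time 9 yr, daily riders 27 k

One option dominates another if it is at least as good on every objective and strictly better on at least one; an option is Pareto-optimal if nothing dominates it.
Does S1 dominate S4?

Yes

S1 vs S4: build time 4≤7, daily riders 85≥59 — S1 is at least as good on every objective with at least one strict improvement.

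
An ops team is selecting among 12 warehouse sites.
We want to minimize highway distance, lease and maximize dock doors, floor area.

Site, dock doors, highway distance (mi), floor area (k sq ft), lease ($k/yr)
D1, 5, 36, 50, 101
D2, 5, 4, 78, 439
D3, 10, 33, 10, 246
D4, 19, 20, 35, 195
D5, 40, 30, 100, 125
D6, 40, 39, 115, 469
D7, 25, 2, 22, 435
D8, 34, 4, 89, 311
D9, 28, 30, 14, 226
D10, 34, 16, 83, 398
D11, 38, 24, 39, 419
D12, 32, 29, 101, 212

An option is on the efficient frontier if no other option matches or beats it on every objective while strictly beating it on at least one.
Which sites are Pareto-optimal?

D1, D4, D5, D6, D7, D8, D11, D12

D1: not dominated (best lease).
D2: dominated by D8 (dock doors 34≥5, highway distance 4≤4, floor area 89≥78, lease 311≤439).
D3: dominated by D4 (dock doors 19≥10, highway distance 20≤33, floor area 35≥10, lease 195≤246).
D4: not dominated.
D5: not dominated.
D6: not dominated (best floor area).
D7: not dominated (best highway distance).
D8: not dominated.
D9: dominated by D5 (dock doors 40≥28, highway distance 30≤30, floor area 100≥14, lease 125≤226).
D10: dominated by D8 (dock doors 34≥34, highway distance 4≤16, floor area 89≥83, lease 311≤398).
D11: not dominated.
D12: not dominated.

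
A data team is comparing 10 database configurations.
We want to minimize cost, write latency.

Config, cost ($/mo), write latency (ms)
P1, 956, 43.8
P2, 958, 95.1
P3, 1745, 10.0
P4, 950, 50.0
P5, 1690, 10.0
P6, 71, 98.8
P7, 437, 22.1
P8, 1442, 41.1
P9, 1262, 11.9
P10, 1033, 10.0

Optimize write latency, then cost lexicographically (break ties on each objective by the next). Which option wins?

P10

First minimize write latency: best is 10.0, kept {P3, P5, P10}.
Then minimize cost: best is 1033, kept {P10}.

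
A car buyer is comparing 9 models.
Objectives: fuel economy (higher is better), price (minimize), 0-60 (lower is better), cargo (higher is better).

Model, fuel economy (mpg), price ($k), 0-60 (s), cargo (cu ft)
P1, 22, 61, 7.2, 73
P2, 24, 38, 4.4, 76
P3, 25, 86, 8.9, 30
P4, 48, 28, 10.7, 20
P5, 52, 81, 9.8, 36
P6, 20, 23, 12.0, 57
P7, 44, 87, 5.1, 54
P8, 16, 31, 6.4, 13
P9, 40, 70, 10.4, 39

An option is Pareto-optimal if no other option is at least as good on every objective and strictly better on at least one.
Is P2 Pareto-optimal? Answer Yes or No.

Yes

P1: worse on fuel economy (22 vs 24).
P3: worse on price (86 vs 38).
P4: worse on 0-60 (10.7 vs 4.4).
P5: worse on price (81 vs 38).
P6: worse on fuel economy (20 vs 24).
P7: worse on price (87 vs 38).
P8: worse on fuel economy (16 vs 24).
P9: worse on price (70 vs 38).
No option is at least as good as P2 on every objective and strictly better on one.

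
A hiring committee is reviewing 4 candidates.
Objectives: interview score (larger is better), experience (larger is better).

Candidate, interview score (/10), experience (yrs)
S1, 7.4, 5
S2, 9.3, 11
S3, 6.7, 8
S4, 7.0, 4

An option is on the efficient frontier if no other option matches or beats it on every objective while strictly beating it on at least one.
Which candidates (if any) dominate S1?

S2

S2: interview score 9.3≥7.4, experience 11≥5 — dominates S1.
Others (S3, S4) are each worse than S1 on at least one objective.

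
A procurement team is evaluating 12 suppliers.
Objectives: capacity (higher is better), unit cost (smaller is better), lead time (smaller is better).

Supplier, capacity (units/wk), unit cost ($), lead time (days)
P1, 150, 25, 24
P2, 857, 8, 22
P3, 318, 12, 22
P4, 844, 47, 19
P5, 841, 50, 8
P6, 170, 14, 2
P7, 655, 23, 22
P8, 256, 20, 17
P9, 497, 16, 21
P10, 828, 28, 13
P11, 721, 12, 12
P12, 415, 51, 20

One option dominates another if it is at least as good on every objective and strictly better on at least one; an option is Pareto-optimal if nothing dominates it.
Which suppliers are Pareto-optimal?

P1: dominated by P2 (capacity 857≥150, unit cost 8≤25, lead time 22≤24).
P2: not dominated (best capacity).
P3: dominated by P2 (capacity 857≥318, unit cost 8≤12, lead time 22≤22).
P4: not dominated.
P5: not dominated.
P6: not dominated (best lead time).
P7: dominated by P2 (capacity 857≥655, unit cost 8≤23, lead time 22≤22).
P8: dominated by P11 (capacity 721≥256, unit cost 12≤20, lead time 12≤17).
P9: dominated by P11 (capacity 721≥497, unit cost 12≤16, lead time 12≤21).
P10: not dominated.
P11: not dominated.
P12: dominated by P4 (capacity 844≥415, unit cost 47≤51, lead time 19≤20).

P2, P4, P5, P6, P10, P11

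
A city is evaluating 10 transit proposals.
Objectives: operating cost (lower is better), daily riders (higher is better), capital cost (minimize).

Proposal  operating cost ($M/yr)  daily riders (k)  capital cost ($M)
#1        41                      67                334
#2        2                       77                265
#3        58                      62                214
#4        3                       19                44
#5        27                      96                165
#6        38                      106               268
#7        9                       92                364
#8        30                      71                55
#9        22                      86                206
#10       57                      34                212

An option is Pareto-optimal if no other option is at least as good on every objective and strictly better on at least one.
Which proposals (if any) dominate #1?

#2: operating cost 2≤41, daily riders 77≥67, capital cost 265≤334 — dominates #1.
#5: operating cost 27≤41, daily riders 96≥67, capital cost 165≤334 — dominates #1.
#6: operating cost 38≤41, daily riders 106≥67, capital cost 268≤334 — dominates #1.
#8: operating cost 30≤41, daily riders 71≥67, capital cost 55≤334 — dominates #1.
#9: operating cost 22≤41, daily riders 86≥67, capital cost 206≤334 — dominates #1.
Others (#3, #4, #7, #10) are each worse than #1 on at least one objective.

#2, #5, #6, #8, #9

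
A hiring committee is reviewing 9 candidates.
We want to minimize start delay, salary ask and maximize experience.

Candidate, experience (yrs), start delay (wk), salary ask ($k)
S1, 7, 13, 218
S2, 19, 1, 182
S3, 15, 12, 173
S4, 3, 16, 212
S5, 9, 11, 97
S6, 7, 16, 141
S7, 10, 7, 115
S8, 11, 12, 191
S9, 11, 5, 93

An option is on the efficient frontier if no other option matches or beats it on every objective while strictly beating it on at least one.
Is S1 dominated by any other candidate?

Yes

S2 vs S1: experience 19≥7, start delay 1≤13, salary ask 182≤218 — S2 is at least as good on every objective and strictly better on at least one, so S2 dominates S1.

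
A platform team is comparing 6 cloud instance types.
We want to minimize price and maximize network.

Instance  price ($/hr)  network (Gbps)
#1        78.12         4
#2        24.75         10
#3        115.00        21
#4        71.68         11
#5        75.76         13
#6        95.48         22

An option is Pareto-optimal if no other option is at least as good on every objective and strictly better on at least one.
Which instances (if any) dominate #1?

#2, #4, #5

#2: price 24.75≤78.12, network 10≥4 — dominates #1.
#4: price 71.68≤78.12, network 11≥4 — dominates #1.
#5: price 75.76≤78.12, network 13≥4 — dominates #1.
Others (#3, #6) are each worse than #1 on at least one objective.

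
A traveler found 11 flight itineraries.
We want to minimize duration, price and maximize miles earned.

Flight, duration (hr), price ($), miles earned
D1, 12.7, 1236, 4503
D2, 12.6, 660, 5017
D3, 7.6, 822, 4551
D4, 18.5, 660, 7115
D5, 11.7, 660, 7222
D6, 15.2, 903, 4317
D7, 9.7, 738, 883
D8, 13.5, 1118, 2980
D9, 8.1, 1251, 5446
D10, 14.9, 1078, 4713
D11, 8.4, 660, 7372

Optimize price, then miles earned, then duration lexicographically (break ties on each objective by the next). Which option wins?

First minimize price: best is 660, kept {D2, D4, D5, D11}.
Then maximize miles earned: best is 7372, kept {D11}.

D11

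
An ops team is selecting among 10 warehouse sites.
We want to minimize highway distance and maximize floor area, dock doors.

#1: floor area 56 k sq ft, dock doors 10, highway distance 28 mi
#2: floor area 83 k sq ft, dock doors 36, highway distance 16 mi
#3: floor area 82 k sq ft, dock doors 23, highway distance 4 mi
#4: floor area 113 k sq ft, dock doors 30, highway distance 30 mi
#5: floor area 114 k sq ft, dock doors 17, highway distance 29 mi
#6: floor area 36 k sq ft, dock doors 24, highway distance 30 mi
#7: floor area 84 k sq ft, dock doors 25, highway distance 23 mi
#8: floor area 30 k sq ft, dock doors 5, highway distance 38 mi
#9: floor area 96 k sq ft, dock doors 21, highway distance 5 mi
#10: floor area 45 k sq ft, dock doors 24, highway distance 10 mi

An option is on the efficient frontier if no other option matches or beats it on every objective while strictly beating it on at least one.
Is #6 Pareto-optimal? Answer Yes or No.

#2 vs #6: floor area 83≥36, dock doors 36≥24, highway distance 16≤30 — #2 is at least as good on every objective and strictly better on at least one, so #2 dominates #6.

No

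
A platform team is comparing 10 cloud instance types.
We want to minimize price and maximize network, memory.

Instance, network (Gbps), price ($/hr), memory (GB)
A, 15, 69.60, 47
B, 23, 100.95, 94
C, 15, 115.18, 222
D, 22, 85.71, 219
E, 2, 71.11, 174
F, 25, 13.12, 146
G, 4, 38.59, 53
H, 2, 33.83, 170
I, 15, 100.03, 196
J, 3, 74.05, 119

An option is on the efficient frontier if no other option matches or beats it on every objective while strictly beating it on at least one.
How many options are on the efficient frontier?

5

A: dominated by F (network 25≥15, price 13.12≤69.60, memory 146≥47).
B: dominated by F (network 25≥23, price 13.12≤100.95, memory 146≥94).
C: not dominated (best memory).
D: not dominated.
E: not dominated.
F: not dominated (best network).
G: dominated by F (network 25≥4, price 13.12≤38.59, memory 146≥53).
H: not dominated.
I: dominated by D (network 22≥15, price 85.71≤100.03, memory 219≥196).
J: dominated by F (network 25≥3, price 13.12≤74.05, memory 146≥119).
Pareto-optimal: C, D, E, F, H → 5.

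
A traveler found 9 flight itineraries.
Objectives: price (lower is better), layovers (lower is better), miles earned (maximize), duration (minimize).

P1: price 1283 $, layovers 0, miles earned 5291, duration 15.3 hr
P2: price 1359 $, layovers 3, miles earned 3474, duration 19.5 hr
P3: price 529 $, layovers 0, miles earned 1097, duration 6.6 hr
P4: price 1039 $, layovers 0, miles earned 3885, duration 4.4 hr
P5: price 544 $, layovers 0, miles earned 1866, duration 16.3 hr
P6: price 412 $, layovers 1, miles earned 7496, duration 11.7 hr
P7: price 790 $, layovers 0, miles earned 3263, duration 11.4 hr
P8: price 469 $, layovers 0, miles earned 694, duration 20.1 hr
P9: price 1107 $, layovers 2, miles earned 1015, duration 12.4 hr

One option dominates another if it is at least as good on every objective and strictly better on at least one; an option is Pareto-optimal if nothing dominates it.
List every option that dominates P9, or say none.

P3: price 529≤1107, layovers 0≤2, miles earned 1097≥1015, duration 6.6≤12.4 — dominates P9.
P4: price 1039≤1107, layovers 0≤2, miles earned 3885≥1015, duration 4.4≤12.4 — dominates P9.
P6: price 412≤1107, layovers 1≤2, miles earned 7496≥1015, duration 11.7≤12.4 — dominates P9.
P7: price 790≤1107, layovers 0≤2, miles earned 3263≥1015, duration 11.4≤12.4 — dominates P9.
Others (P1, P2, P5, P8) are each worse than P9 on at least one objective.

P3, P4, P6, P7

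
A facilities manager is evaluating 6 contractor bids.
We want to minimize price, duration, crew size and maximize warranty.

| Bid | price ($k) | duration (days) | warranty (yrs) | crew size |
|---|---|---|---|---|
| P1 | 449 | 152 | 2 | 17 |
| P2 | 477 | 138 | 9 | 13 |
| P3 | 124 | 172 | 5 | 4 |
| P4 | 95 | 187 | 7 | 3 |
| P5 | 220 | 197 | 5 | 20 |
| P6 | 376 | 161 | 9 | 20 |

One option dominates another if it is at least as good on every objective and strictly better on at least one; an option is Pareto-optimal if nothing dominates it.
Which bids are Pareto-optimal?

P1: not dominated.
P2: not dominated (best duration).
P3: not dominated.
P4: not dominated (best price).
P5: dominated by P3 (price 124≤220, duration 172≤197, warranty 5≥5, crew size 4≤20).
P6: not dominated.

P1, P2, P3, P4, P6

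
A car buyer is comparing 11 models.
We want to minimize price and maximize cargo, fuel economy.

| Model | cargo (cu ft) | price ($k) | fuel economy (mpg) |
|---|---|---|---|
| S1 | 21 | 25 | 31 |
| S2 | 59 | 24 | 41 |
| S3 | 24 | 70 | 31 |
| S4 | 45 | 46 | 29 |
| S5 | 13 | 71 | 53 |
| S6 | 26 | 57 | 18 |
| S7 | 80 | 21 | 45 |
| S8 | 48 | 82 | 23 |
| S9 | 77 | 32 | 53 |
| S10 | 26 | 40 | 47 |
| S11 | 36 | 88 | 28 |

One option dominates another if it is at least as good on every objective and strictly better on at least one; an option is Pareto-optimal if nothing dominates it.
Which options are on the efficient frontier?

S7, S9

S1: dominated by S2 (cargo 59≥21, price 24≤25, fuel economy 41≥31).
S2: dominated by S7 (cargo 80≥59, price 21≤24, fuel economy 45≥41).
S3: dominated by S2 (cargo 59≥24, price 24≤70, fuel economy 41≥31).
S4: dominated by S2 (cargo 59≥45, price 24≤46, fuel economy 41≥29).
S5: dominated by S9 (cargo 77≥13, price 32≤71, fuel economy 53≥53).
S6: dominated by S2 (cargo 59≥26, price 24≤57, fuel economy 41≥18).
S7: not dominated (best cargo).
S8: dominated by S2 (cargo 59≥48, price 24≤82, fuel economy 41≥23).
S9: not dominated.
S10: dominated by S9 (cargo 77≥26, price 32≤40, fuel economy 53≥47).
S11: dominated by S2 (cargo 59≥36, price 24≤88, fuel economy 41≥28).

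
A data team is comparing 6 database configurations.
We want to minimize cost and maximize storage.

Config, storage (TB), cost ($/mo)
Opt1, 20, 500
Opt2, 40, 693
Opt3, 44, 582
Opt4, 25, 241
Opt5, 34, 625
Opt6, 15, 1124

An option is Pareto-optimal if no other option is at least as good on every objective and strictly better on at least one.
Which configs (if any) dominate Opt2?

Opt3

Opt3: storage 44≥40, cost 582≤693 — dominates Opt2.
Others (Opt1, Opt4, Opt5, Opt6) are each worse than Opt2 on at least one objective.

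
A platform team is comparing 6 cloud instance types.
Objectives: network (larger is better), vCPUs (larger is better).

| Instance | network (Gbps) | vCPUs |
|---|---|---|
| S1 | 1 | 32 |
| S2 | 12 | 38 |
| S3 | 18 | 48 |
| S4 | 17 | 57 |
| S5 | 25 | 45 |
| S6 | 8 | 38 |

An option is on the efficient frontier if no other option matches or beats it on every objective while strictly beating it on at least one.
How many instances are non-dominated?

S1: dominated by S2 (network 12≥1, vCPUs 38≥32).
S2: dominated by S3 (network 18≥12, vCPUs 48≥38).
S3: not dominated.
S4: not dominated (best vCPUs).
S5: not dominated (best network).
S6: dominated by S2 (network 12≥8, vCPUs 38≥38).
Pareto-optimal: S3, S4, S5 → 3.

3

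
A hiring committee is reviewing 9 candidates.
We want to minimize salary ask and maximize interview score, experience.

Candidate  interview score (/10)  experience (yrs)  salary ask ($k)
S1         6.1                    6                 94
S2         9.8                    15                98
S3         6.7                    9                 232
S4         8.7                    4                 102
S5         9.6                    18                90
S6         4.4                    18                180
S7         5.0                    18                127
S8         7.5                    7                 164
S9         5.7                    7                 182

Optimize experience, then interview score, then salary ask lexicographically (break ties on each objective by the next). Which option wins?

S5

First maximize experience: best is 18, kept {S5, S6, S7}.
Then maximize interview score: best is 9.6, kept {S5}.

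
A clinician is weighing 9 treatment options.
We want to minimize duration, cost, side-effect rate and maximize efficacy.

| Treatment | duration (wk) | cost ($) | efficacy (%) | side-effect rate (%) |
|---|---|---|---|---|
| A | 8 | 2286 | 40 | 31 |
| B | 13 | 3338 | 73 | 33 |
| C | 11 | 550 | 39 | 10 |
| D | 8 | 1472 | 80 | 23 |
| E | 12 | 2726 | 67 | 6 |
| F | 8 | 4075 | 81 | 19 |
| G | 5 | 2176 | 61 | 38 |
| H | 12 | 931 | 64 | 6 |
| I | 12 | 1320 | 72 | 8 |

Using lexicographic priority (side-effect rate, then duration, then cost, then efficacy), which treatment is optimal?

H

First minimize side-effect rate: best is 6, kept {E, H}.
Then minimize duration: best is 12, kept {E, H}.
Then minimize cost: best is 931, kept {H}.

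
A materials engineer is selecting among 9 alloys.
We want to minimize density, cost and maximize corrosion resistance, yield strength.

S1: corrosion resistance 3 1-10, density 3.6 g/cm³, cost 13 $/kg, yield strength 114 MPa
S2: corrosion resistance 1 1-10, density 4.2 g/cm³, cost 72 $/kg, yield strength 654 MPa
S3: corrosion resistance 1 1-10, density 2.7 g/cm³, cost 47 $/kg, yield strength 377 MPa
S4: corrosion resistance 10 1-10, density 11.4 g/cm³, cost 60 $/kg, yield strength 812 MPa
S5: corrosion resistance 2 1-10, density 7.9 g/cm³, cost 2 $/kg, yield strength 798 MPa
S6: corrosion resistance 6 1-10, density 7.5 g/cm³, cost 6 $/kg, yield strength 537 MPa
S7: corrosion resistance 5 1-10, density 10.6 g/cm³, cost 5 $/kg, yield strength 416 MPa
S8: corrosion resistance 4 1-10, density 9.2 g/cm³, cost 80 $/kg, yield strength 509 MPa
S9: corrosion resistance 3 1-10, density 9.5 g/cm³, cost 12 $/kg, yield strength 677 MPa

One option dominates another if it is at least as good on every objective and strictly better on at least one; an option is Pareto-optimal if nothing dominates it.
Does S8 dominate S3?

No

S8 vs S3: S8 is worse on density (9.2 vs 2.7), so it does not dominate S3.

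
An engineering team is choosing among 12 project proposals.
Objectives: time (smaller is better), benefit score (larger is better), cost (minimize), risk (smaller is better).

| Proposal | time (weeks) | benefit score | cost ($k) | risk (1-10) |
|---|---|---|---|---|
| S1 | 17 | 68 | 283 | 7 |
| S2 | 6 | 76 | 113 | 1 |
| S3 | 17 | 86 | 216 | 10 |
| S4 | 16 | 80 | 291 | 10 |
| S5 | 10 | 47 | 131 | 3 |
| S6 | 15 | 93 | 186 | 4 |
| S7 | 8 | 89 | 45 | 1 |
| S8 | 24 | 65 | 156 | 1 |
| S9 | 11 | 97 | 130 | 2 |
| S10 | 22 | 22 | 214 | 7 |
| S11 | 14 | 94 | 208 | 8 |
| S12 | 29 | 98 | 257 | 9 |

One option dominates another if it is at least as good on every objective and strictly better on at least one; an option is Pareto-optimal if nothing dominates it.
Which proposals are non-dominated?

S2, S7, S9, S12

S1: dominated by S2 (time 6≤17, benefit score 76≥68, cost 113≤283, risk 1≤7).
S2: not dominated (best time).
S3: dominated by S6 (time 15≤17, benefit score 93≥86, cost 186≤216, risk 4≤10).
S4: dominated by S6 (time 15≤16, benefit score 93≥80, cost 186≤291, risk 4≤10).
S5: dominated by S2 (time 6≤10, benefit score 76≥47, cost 113≤131, risk 1≤3).
S6: dominated by S9 (time 11≤15, benefit score 97≥93, cost 130≤186, risk 2≤4).
S7: not dominated (best cost).
S8: dominated by S2 (time 6≤24, benefit score 76≥65, cost 113≤156, risk 1≤1).
S9: not dominated.
S10: dominated by S2 (time 6≤22, benefit score 76≥22, cost 113≤214, risk 1≤7).
S11: dominated by S9 (time 11≤14, benefit score 97≥94, cost 130≤208, risk 2≤8).
S12: not dominated (best benefit score).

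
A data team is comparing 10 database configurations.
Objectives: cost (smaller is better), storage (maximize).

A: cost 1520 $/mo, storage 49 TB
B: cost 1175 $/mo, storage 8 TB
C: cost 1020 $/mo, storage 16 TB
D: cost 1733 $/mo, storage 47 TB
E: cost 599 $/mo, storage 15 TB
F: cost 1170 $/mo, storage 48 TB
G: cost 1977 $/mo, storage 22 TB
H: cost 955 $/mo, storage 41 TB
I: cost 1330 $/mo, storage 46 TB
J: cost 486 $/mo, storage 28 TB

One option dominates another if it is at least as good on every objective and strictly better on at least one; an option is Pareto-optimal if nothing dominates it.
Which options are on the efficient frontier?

A: not dominated (best storage).
B: dominated by C (cost 1020≤1175, storage 16≥8).
C: dominated by H (cost 955≤1020, storage 41≥16).
D: dominated by A (cost 1520≤1733, storage 49≥47).
E: dominated by J (cost 486≤599, storage 28≥15).
F: not dominated.
G: dominated by A (cost 1520≤1977, storage 49≥22).
H: not dominated.
I: dominated by F (cost 1170≤1330, storage 48≥46).
J: not dominated (best cost).

A, F, H, J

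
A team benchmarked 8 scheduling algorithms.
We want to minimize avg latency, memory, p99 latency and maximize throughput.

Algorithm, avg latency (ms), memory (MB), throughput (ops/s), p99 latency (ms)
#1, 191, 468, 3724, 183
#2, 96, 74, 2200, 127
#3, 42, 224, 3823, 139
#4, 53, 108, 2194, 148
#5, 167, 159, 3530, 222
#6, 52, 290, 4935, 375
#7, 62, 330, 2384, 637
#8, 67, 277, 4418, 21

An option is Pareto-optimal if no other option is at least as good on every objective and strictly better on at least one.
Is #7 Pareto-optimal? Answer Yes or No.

No

#3 vs #7: avg latency 42≤62, memory 224≤330, throughput 3823≥2384, p99 latency 139≤637 — #3 is at least as good on every objective and strictly better on at least one, so #3 dominates #7.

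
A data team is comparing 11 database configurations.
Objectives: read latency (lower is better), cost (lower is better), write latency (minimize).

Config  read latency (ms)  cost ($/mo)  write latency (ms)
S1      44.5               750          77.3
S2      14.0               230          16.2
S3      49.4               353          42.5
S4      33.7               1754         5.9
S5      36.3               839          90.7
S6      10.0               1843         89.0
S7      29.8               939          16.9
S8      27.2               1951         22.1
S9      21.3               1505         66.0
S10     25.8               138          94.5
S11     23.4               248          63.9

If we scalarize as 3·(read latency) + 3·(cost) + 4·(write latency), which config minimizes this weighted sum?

S2

S1: 3·44.5 + 3·750 + 4·77.3 = 2692.7
S2: 3·14.0 + 3·230 + 4·16.2 = 796.8
S3: 3·49.4 + 3·353 + 4·42.5 = 1377.2
S4: 3·33.7 + 3·1754 + 4·5.9 = 5386.7
S5: 3·36.3 + 3·839 + 4·90.7 = 2988.7
S6: 3·10.0 + 3·1843 + 4·89.0 = 5915.0
S7: 3·29.8 + 3·939 + 4·16.9 = 2974.0
S8: 3·27.2 + 3·1951 + 4·22.1 = 6023.0
S9: 3·21.3 + 3·1505 + 4·66.0 = 4842.9
S10: 3·25.8 + 3·138 + 4·94.5 = 869.4
S11: 3·23.4 + 3·248 + 4·63.9 = 1069.8
Lowest: S2 at 796.8.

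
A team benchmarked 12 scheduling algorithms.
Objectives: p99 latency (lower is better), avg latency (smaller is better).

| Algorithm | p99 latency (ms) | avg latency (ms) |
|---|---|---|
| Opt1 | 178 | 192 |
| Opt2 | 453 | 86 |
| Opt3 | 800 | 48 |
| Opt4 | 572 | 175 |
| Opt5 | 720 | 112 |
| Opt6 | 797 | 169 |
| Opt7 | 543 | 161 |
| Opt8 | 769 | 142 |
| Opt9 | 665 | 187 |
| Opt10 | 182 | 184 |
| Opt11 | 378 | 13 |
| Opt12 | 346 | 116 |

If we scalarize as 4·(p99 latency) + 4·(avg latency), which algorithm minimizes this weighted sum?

Opt10

Opt1: 4·178 + 4·192 = 1480
Opt2: 4·453 + 4·86 = 2156
Opt3: 4·800 + 4·48 = 3392
Opt4: 4·572 + 4·175 = 2988
Opt5: 4·720 + 4·112 = 3328
Opt6: 4·797 + 4·169 = 3864
Opt7: 4·543 + 4·161 = 2816
Opt8: 4·769 + 4·142 = 3644
Opt9: 4·665 + 4·187 = 3408
Opt10: 4·182 + 4·184 = 1464
Opt11: 4·378 + 4·13 = 1564
Opt12: 4·346 + 4·116 = 1848
Lowest: Opt10 at 1464.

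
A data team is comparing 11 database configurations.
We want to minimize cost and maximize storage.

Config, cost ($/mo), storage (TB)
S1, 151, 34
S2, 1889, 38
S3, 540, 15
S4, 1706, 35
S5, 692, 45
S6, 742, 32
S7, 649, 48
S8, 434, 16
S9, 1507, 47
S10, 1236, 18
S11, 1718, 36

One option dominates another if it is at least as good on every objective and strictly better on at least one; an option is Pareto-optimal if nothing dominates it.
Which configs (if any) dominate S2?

S5, S7, S9

S5: cost 692≤1889, storage 45≥38 — dominates S2.
S7: cost 649≤1889, storage 48≥38 — dominates S2.
S9: cost 1507≤1889, storage 47≥38 — dominates S2.
Others (S1, S3, S4, S6, S8, S10, S11) are each worse than S2 on at least one objective.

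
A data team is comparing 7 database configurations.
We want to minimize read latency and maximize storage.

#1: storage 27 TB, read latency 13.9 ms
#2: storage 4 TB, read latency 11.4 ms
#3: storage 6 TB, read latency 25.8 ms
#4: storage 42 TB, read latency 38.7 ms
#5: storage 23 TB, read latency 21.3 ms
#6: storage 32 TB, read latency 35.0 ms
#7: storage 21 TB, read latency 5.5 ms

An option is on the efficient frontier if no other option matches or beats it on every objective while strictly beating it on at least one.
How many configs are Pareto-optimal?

#1: not dominated.
#2: dominated by #7 (storage 21≥4, read latency 5.5≤11.4).
#3: dominated by #1 (storage 27≥6, read latency 13.9≤25.8).
#4: not dominated (best storage).
#5: dominated by #1 (storage 27≥23, read latency 13.9≤21.3).
#6: not dominated.
#7: not dominated (best read latency).
Pareto-optimal: #1, #4, #6, #7 → 4.

4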